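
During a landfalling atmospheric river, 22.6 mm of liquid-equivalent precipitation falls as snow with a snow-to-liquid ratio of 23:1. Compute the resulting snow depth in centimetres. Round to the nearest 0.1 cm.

snow depth ≈ 52.0 cm

Snow depth = liquid × ratio = 22.6 mm × 23 = 519.8 mm = 52.0 cm.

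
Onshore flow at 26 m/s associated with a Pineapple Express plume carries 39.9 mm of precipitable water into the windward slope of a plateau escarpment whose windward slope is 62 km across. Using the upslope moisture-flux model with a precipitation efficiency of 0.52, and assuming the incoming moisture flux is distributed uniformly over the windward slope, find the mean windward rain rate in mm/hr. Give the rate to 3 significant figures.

R ≈ 31.3 mm/hr

Incoming column moisture flux per unit ridge length: F = V × PW = 26 × 39.9 = 1037.4 mm·m/s.
Spread over the 62 km slope with efficiency ε = 0.52: R = ε·F/W = 0.52 × 1037.4 / 62000 m = 8.701e-03 mm/s.
R = 8.701e-03 × 3600 = 31.3 mm/hr.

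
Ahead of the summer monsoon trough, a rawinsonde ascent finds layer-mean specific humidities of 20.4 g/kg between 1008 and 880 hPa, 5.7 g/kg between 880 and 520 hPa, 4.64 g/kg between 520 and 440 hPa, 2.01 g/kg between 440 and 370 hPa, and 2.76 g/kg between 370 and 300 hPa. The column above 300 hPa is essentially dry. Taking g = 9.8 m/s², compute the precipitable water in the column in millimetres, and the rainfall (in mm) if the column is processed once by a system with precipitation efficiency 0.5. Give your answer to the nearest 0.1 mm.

PW ≈ 54.8 mm; rainfall ≈ 27.4 mm

Precipitable water is the column-integrated vapour mass per unit area: PW = (1/g) Σ q̄ Δp, with q in kg/kg and Δp in Pa (1 kg/m² of water = 1 mm).
Layer 1008–880 hPa: Δp = 128 hPa = 12800 Pa, q̄ = 0.0204 kg/kg → 0.0204 × 12800 / 9.8 = 26.64 mm
Layer 880–520 hPa: Δp = 360 hPa = 36000 Pa, q̄ = 0.0057 kg/kg → 0.0057 × 36000 / 9.8 = 20.94 mm
Layer 520–440 hPa: Δp = 80 hPa = 8000 Pa, q̄ = 0.00464 kg/kg → 0.00464 × 8000 / 9.8 = 3.79 mm
Layer 440–370 hPa: Δp = 70 hPa = 7000 Pa, q̄ = 0.00201 kg/kg → 0.00201 × 7000 / 9.8 = 1.44 mm
Layer 370–300 hPa: Δp = 70 hPa = 7000 Pa, q̄ = 0.00276 kg/kg → 0.00276 × 7000 / 9.8 = 1.97 mm
PW = 26.64 + 20.94 + 3.79 + 1.44 + 1.97 = 54.78 ≈ 54.8 mm.
Rainfall = ε × PW = 0.5 × 54.8 = 27.4 mm.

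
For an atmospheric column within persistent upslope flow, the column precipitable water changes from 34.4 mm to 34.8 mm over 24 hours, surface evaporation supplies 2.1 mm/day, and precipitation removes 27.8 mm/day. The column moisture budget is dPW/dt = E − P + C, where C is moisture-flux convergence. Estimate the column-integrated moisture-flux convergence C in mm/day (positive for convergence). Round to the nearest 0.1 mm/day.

C ≈ 26.1 mm/day

dPW/dt = (34.8 − 34.4) mm / (24/24 day) = +0.400 mm/day.
C = dPW/dt − E + P = (+0.400) − 2.1 + 27.8 = 26.1 mm/day.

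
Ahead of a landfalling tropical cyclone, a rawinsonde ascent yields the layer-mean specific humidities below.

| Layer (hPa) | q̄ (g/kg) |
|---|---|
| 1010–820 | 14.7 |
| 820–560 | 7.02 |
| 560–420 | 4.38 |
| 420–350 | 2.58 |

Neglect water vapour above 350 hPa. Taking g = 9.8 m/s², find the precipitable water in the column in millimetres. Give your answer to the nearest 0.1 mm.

PW ≈ 55.2 mm

Precipitable water is the column-integrated vapour mass per unit area: PW = (1/g) Σ q̄ Δp, with q in kg/kg and Δp in Pa (1 kg/m² of water = 1 mm).
Layer 1010–820 hPa: Δp = 190 hPa = 19000 Pa, q̄ = 0.0147 kg/kg → 0.0147 × 19000 / 9.8 = 28.50 mm
Layer 820–560 hPa: Δp = 260 hPa = 26000 Pa, q̄ = 0.00702 kg/kg → 0.00702 × 26000 / 9.8 = 18.62 mm
Layer 560–420 hPa: Δp = 140 hPa = 14000 Pa, q̄ = 0.00438 kg/kg → 0.00438 × 14000 / 9.8 = 6.26 mm
Layer 420–350 hPa: Δp = 70 hPa = 7000 Pa, q̄ = 0.00258 kg/kg → 0.00258 × 7000 / 9.8 = 1.84 mm
PW = 28.50 + 18.62 + 6.26 + 1.84 = 55.22 ≈ 55.2 mm.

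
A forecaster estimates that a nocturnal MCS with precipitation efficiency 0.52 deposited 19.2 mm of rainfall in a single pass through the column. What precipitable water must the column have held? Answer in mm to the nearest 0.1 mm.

PW = rainfall / ε = 19.2 / 0.52 = 36.9 mm.

PW ≈ 36.9 mm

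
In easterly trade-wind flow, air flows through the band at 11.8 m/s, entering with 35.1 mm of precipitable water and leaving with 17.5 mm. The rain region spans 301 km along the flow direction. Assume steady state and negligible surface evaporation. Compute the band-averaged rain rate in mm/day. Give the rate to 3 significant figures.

Column moisture flux per unit crosswind length is F = V × PW.
Inflow: F_in = 11.8 × 35.1 = 414.18 mm·m/s
Outflow: F_out = 11.8 × 17.5 = 206.5 mm·m/s
Steady-state rate R = (F_in − F_out)/L = (414.18 − 206.5) / 301000 m = 6.900e-04 mm/s.
R = 6.900e-04 × 3600 × 24 = 59.6 mm/day.

R ≈ 59.6 mm/day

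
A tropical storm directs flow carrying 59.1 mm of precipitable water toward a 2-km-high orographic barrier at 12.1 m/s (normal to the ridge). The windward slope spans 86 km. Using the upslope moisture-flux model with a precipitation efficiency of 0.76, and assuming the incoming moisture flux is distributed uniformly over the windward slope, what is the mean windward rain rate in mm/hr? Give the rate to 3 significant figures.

R ≈ 22.8 mm/hr

Incoming column moisture flux per unit ridge length: F = V × PW = 12.1 × 59.1 = 715.11 mm·m/s.
Spread over the 86 km slope with efficiency ε = 0.76: R = ε·F/W = 0.76 × 715.11 / 86000 m = 6.320e-03 mm/s.
R = 6.320e-03 × 3600 = 22.8 mm/hr.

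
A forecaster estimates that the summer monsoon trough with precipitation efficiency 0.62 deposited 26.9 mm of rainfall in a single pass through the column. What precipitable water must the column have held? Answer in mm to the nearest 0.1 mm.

PW ≈ 43.4 mm

PW = rainfall / ε = 26.9 / 0.62 = 43.4 mm.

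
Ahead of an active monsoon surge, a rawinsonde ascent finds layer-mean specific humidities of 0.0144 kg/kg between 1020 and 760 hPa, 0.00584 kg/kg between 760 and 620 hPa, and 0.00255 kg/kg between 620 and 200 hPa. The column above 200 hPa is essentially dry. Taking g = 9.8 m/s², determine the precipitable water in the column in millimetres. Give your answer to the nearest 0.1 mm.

PW ≈ 57.5 mm

Precipitable water is the column-integrated vapour mass per unit area: PW = (1/g) Σ q̄ Δp, with q in kg/kg and Δp in Pa (1 kg/m² of water = 1 mm).
Layer 1020–760 hPa: Δp = 260 hPa = 26000 Pa, q̄ = 0.0144 kg/kg → 0.0144 × 26000 / 9.8 = 38.20 mm
Layer 760–620 hPa: Δp = 140 hPa = 14000 Pa, q̄ = 0.00584 kg/kg → 0.00584 × 14000 / 9.8 = 8.34 mm
Layer 620–200 hPa: Δp = 420 hPa = 42000 Pa, q̄ = 0.00255 kg/kg → 0.00255 × 42000 / 9.8 = 10.93 mm
PW = 38.20 + 8.34 + 10.93 = 57.47 ≈ 57.5 mm.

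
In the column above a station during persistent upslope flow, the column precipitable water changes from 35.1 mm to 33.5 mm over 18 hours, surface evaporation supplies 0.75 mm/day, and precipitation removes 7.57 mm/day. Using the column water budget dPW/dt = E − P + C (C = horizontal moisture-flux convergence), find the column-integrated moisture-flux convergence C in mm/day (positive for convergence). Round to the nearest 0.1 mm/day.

C ≈ 4.7 mm/day

dPW/dt = (33.5 − 35.1) mm / (18/24 day) = -2.133 mm/day.
C = dPW/dt − E + P = (-2.133) − 0.75 + 7.57 = 4.7 mm/day.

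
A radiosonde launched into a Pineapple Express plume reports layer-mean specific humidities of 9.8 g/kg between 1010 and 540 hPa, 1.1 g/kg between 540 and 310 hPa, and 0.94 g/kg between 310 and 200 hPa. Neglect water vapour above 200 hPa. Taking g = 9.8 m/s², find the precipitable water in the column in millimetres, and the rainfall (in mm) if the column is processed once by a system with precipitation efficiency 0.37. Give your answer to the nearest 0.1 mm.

PW ≈ 50.6 mm; rainfall ≈ 18.7 mm

Precipitable water is the column-integrated vapour mass per unit area: PW = (1/g) Σ q̄ Δp, with q in kg/kg and Δp in Pa (1 kg/m² of water = 1 mm).
Layer 1010–540 hPa: Δp = 470 hPa = 47000 Pa, q̄ = 0.0098 kg/kg → 0.0098 × 47000 / 9.8 = 47.00 mm
Layer 540–310 hPa: Δp = 230 hPa = 23000 Pa, q̄ = 0.0011 kg/kg → 0.0011 × 23000 / 9.8 = 2.58 mm
Layer 310–200 hPa: Δp = 110 hPa = 11000 Pa, q̄ = 0.00094 kg/kg → 0.00094 × 11000 / 9.8 = 1.06 mm
PW = 47.00 + 2.58 + 1.06 = 50.64 ≈ 50.6 mm.
Rainfall = ε × PW = 0.37 × 50.6 = 18.7 mm.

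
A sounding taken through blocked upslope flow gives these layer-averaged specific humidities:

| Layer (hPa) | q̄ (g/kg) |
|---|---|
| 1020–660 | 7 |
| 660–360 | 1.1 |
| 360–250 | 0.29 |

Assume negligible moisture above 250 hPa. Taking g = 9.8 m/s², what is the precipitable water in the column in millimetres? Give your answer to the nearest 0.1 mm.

Precipitable water is the column-integrated vapour mass per unit area: PW = (1/g) Σ q̄ Δp, with q in kg/kg and Δp in Pa (1 kg/m² of water = 1 mm).
Layer 1020–660 hPa: Δp = 360 hPa = 36000 Pa, q̄ = 0.007 kg/kg → 0.007 × 36000 / 9.8 = 25.71 mm
Layer 660–360 hPa: Δp = 300 hPa = 30000 Pa, q̄ = 0.0011 kg/kg → 0.0011 × 30000 / 9.8 = 3.37 mm
Layer 360–250 hPa: Δp = 110 hPa = 11000 Pa, q̄ = 0.00029 kg/kg → 0.00029 × 11000 / 9.8 = 0.33 mm
PW = 25.71 + 3.37 + 0.33 = 29.41 ≈ 29.4 mm.

PW ≈ 29.4 mm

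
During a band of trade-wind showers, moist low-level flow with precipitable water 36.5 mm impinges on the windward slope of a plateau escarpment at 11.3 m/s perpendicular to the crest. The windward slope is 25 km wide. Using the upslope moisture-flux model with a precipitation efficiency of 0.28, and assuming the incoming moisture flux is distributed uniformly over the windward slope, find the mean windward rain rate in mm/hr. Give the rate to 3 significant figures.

R ≈ 16.6 mm/hr

Incoming column moisture flux per unit ridge length: F = V × PW = 11.3 × 36.5 = 412.45 mm·m/s.
Spread over the 25 km slope with efficiency ε = 0.28: R = ε·F/W = 0.28 × 412.45 / 25000 m = 4.619e-03 mm/s.
R = 4.619e-03 × 3600 = 16.6 mm/hr.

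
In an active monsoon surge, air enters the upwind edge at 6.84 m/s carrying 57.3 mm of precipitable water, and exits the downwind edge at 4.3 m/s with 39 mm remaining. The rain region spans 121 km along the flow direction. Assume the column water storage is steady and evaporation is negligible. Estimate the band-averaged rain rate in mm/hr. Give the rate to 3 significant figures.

Column moisture flux per unit crosswind length is F = V × PW.
Inflow: F_in = 6.84 × 57.3 = 391.932 mm·m/s
Outflow: F_out = 4.3 × 39 = 167.7 mm·m/s
Steady-state rate R = (F_in − F_out)/L = (391.932 − 167.7) / 121000 m = 1.853e-03 mm/s.
R = 1.853e-03 × 3600 = 6.67 mm/hr.

R ≈ 6.67 mm/hr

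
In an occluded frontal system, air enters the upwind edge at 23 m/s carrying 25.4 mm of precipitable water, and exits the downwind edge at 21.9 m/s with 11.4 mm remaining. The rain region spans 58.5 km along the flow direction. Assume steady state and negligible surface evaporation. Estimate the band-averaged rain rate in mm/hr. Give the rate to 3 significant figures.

Column moisture flux per unit crosswind length is F = V × PW.
Inflow: F_in = 23 × 25.4 = 584.2 mm·m/s
Outflow: F_out = 21.9 × 11.4 = 249.66 mm·m/s
Steady-state rate R = (F_in − F_out)/L = (584.2 − 249.66) / 58500 m = 5.719e-03 mm/s.
R = 5.719e-03 × 3600 = 20.6 mm/hr.

R ≈ 20.6 mm/hr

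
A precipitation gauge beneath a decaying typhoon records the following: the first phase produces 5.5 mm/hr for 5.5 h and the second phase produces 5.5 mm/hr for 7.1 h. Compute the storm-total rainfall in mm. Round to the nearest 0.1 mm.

Total = Σ Rᵢ Δtᵢ = 5.5 × 5.5 + 5.5 × 7.1
      = 30.25 + 39.05 = 69.3 mm.

total ≈ 69.3 mm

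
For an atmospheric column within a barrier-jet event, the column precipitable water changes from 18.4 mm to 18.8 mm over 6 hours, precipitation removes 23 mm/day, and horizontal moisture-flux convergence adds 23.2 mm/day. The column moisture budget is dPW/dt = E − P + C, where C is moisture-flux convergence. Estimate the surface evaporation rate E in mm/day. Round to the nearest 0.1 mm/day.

E ≈ 1.4 mm/day

dPW/dt = (18.8 − 18.4) mm / (6/24 day) = +1.600 mm/day.
E = dPW/dt + P − C = (+1.600) + 23 − (23.2) = 1.4 mm/day.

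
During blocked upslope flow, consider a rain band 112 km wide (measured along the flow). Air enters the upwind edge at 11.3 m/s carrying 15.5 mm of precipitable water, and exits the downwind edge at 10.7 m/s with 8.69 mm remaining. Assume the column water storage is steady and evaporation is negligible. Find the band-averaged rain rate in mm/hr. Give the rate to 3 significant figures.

R ≈ 2.64 mm/hr

Column moisture flux per unit crosswind length is F = V × PW.
Inflow: F_in = 11.3 × 15.5 = 175.15 mm·m/s
Outflow: F_out = 10.7 × 8.69 = 92.983 mm·m/s
Steady-state rate R = (F_in − F_out)/L = (175.15 − 92.983) / 112000 m = 7.336e-04 mm/s.
R = 7.336e-04 × 3600 = 2.64 mm/hr.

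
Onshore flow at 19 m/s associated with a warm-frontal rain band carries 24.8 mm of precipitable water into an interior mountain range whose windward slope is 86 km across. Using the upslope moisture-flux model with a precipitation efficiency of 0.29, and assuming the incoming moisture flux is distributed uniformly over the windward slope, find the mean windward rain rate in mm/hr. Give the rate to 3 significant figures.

Incoming column moisture flux per unit ridge length: F = V × PW = 19 × 24.8 = 471.2 mm·m/s.
Spread over the 86 km slope with efficiency ε = 0.29: R = ε·F/W = 0.29 × 471.2 / 86000 m = 1.589e-03 mm/s.
R = 1.589e-03 × 3600 = 5.72 mm/hr.

R ≈ 5.72 mm/hr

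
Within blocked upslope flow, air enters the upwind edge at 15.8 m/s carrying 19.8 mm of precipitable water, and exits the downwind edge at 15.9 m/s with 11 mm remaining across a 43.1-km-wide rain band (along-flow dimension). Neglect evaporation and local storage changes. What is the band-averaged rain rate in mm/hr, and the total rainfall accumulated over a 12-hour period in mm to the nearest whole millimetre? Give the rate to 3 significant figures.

R ≈ 11.5 mm/hr; total ≈ 138 mm

Column moisture flux per unit crosswind length is F = V × PW.
Inflow: F_in = 15.8 × 19.8 = 312.84 mm·m/s
Outflow: F_out = 15.9 × 11 = 174.9 mm·m/s
Steady-state rate R = (F_in − F_out)/L = (312.84 − 174.9) / 43100 m = 3.200e-03 mm/s.
R = 3.200e-03 × 3600 = 11.5 mm/hr.
Over 12 h: total = 11.5 × 12 = 138 mm.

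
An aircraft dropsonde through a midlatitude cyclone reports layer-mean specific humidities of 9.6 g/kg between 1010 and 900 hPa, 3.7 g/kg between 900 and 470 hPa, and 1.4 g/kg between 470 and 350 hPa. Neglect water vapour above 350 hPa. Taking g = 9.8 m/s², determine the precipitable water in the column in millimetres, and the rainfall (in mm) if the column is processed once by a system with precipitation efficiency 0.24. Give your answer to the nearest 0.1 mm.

Precipitable water is the column-integrated vapour mass per unit area: PW = (1/g) Σ q̄ Δp, with q in kg/kg and Δp in Pa (1 kg/m² of water = 1 mm).
Layer 1010–900 hPa: Δp = 110 hPa = 11000 Pa, q̄ = 0.0096 kg/kg → 0.0096 × 11000 / 9.8 = 10.78 mm
Layer 900–470 hPa: Δp = 430 hPa = 43000 Pa, q̄ = 0.0037 kg/kg → 0.0037 × 43000 / 9.8 = 16.23 mm
Layer 470–350 hPa: Δp = 120 hPa = 12000 Pa, q̄ = 0.0014 kg/kg → 0.0014 × 12000 / 9.8 = 1.71 mm
PW = 10.78 + 16.23 + 1.71 = 28.72 ≈ 28.7 mm.
Rainfall = ε × PW = 0.24 × 28.7 = 6.9 mm.

PW ≈ 28.7 mm; rainfall ≈ 6.9 mm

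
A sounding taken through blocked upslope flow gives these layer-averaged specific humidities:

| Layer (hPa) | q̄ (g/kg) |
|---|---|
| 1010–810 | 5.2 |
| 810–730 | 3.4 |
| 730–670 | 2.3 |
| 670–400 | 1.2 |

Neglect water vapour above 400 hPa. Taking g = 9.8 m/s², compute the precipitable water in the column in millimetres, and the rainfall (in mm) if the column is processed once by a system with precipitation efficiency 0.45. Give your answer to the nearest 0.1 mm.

Precipitable water is the column-integrated vapour mass per unit area: PW = (1/g) Σ q̄ Δp, with q in kg/kg and Δp in Pa (1 kg/m² of water = 1 mm).
Layer 1010–810 hPa: Δp = 200 hPa = 20000 Pa, q̄ = 0.0052 kg/kg → 0.0052 × 20000 / 9.8 = 10.61 mm
Layer 810–730 hPa: Δp = 80 hPa = 8000 Pa, q̄ = 0.0034 kg/kg → 0.0034 × 8000 / 9.8 = 2.78 mm
Layer 730–670 hPa: Δp = 60 hPa = 6000 Pa, q̄ = 0.0023 kg/kg → 0.0023 × 6000 / 9.8 = 1.41 mm
Layer 670–400 hPa: Δp = 270 hPa = 27000 Pa, q̄ = 0.0012 kg/kg → 0.0012 × 27000 / 9.8 = 3.31 mm
PW = 10.61 + 2.78 + 1.41 + 3.31 = 18.11 ≈ 18.1 mm.
Rainfall = ε × PW = 0.45 × 18.1 = 8.1 mm.

PW ≈ 18.1 mm; rainfall ≈ 8.1 mm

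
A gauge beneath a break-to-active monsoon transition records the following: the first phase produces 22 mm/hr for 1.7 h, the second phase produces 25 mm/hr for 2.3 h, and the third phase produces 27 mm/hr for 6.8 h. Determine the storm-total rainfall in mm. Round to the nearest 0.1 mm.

Total = Σ Rᵢ Δtᵢ = 22 × 1.7 + 25 × 2.3 + 27 × 6.8
      = 37.4 + 57.5 + 183.6 = 278.5 mm.

total ≈ 278.5 mm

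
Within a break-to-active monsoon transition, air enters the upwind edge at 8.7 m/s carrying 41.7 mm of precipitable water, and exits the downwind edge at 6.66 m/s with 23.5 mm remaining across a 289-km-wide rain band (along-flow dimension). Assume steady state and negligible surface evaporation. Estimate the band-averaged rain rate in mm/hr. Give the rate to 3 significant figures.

R ≈ 2.57 mm/hr

Column moisture flux per unit crosswind length is F = V × PW.
Inflow: F_in = 8.7 × 41.7 = 362.79 mm·m/s
Outflow: F_out = 6.66 × 23.5 = 156.51 mm·m/s
Steady-state rate R = (F_in − F_out)/L = (362.79 − 156.51) / 289000 m = 7.138e-04 mm/s.
R = 7.138e-04 × 3600 = 2.57 mm/hr.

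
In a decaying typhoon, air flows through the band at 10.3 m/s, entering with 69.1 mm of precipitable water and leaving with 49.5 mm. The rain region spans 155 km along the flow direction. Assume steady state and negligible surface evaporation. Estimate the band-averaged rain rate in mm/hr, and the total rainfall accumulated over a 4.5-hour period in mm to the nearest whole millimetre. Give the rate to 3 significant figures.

R ≈ 4.69 mm/hr; total ≈ 21 mm

Column moisture flux per unit crosswind length is F = V × PW.
Inflow: F_in = 10.3 × 69.1 = 711.73 mm·m/s
Outflow: F_out = 10.3 × 49.5 = 509.85 mm·m/s
Steady-state rate R = (F_in − F_out)/L = (711.73 − 509.85) / 155000 m = 1.302e-03 mm/s.
R = 1.302e-03 × 3600 = 4.69 mm/hr.
Over 4.5 h: total = 4.69 × 4.5 = 21.105 ≈ 21 mm.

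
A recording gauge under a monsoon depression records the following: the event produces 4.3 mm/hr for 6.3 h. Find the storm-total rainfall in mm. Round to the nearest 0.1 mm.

Total = Σ Rᵢ Δtᵢ = 4.3 × 6.3
      = 27.09 = 27.1 mm.

total ≈ 27.1 mm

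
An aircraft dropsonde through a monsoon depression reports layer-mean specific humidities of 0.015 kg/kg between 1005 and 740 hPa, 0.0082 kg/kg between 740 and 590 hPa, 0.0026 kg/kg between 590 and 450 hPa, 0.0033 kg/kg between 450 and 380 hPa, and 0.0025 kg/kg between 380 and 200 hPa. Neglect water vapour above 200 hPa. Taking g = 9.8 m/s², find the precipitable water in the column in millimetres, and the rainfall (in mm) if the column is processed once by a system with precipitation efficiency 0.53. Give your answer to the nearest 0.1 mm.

Precipitable water is the column-integrated vapour mass per unit area: PW = (1/g) Σ q̄ Δp, with q in kg/kg and Δp in Pa (1 kg/m² of water = 1 mm).
Layer 1005–740 hPa: Δp = 265 hPa = 26500 Pa, q̄ = 0.015 kg/kg → 0.015 × 26500 / 9.8 = 40.56 mm
Layer 740–590 hPa: Δp = 150 hPa = 15000 Pa, q̄ = 0.0082 kg/kg → 0.0082 × 15000 / 9.8 = 12.55 mm
Layer 590–450 hPa: Δp = 140 hPa = 14000 Pa, q̄ = 0.0026 kg/kg → 0.0026 × 14000 / 9.8 = 3.71 mm
Layer 450–380 hPa: Δp = 70 hPa = 7000 Pa, q̄ = 0.0033 kg/kg → 0.0033 × 7000 / 9.8 = 2.36 mm
Layer 380–200 hPa: Δp = 180 hPa = 18000 Pa, q̄ = 0.0025 kg/kg → 0.0025 × 18000 / 9.8 = 4.59 mm
PW = 40.56 + 12.55 + 3.71 + 2.36 + 4.59 = 63.77 ≈ 63.8 mm.
Rainfall = ε × PW = 0.53 × 63.8 = 33.8 mm.

PW ≈ 63.8 mm; rainfall ≈ 33.8 mm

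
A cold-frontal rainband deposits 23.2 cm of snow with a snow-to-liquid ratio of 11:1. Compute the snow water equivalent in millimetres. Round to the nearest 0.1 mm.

SWE ≈ 21.1 mm

SWE = snow depth / ratio = 23.2 cm / 11 = 2.109 cm = 21.1 mm.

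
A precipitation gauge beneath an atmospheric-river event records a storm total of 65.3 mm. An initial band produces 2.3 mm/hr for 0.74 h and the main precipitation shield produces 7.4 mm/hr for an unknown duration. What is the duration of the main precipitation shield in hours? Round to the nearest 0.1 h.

Known phases: 2.3 × 0.74 = 1.702 mm.
Remaining depth = 65.3 − 1.702 = 63.598 mm.
Duration = 63.598 / 7.4 = 8.6 h.

duration ≈ 8.6 h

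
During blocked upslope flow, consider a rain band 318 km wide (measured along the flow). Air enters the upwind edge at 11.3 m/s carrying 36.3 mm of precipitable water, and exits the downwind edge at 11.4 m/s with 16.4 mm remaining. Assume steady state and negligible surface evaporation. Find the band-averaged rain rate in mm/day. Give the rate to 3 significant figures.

R ≈ 60.7 mm/day

Column moisture flux per unit crosswind length is F = V × PW.
Inflow: F_in = 11.3 × 36.3 = 410.19 mm·m/s
Outflow: F_out = 11.4 × 16.4 = 186.96 mm·m/s
Steady-state rate R = (F_in − F_out)/L = (410.19 − 186.96) / 318000 m = 7.020e-04 mm/s.
R = 7.020e-04 × 3600 × 24 = 60.7 mm/day.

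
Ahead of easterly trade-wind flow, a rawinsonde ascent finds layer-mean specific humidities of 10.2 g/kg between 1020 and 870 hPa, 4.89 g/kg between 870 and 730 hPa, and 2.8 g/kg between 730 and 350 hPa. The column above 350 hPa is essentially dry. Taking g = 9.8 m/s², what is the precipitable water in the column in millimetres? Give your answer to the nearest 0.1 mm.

PW ≈ 33.5 mm

Precipitable water is the column-integrated vapour mass per unit area: PW = (1/g) Σ q̄ Δp, with q in kg/kg and Δp in Pa (1 kg/m² of water = 1 mm).
Layer 1020–870 hPa: Δp = 150 hPa = 15000 Pa, q̄ = 0.0102 kg/kg → 0.0102 × 15000 / 9.8 = 15.61 mm
Layer 870–730 hPa: Δp = 140 hPa = 14000 Pa, q̄ = 0.00489 kg/kg → 0.00489 × 14000 / 9.8 = 6.99 mm
Layer 730–350 hPa: Δp = 380 hPa = 38000 Pa, q̄ = 0.0028 kg/kg → 0.0028 × 38000 / 9.8 = 10.86 mm
PW = 15.61 + 6.99 + 10.86 = 33.46 ≈ 33.5 mm.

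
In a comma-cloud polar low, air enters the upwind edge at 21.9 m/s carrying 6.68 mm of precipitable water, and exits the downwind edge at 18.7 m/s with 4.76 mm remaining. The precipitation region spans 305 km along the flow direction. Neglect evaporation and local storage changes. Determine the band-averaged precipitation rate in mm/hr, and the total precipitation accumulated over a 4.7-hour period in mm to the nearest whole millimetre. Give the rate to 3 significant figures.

Column moisture flux per unit crosswind length is F = V × PW.
Inflow: F_in = 21.9 × 6.68 = 146.292 mm·m/s
Outflow: F_out = 18.7 × 4.76 = 89.012 mm·m/s
Steady-state rate R = (F_in − F_out)/L = (146.292 − 89.012) / 305000 m = 1.878e-04 mm/s.
R = 1.878e-04 × 3600 = 0.676 mm/hr.
Over 4.7 h: total = 0.676 × 4.7 = 3.1772 ≈ 3 mm.

R ≈ 0.676 mm/hr; total ≈ 3 mm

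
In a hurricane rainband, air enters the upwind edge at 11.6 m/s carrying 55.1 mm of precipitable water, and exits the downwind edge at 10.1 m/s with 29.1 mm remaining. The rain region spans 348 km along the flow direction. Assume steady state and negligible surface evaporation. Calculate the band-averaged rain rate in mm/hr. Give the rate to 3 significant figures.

Column moisture flux per unit crosswind length is F = V × PW.
Inflow: F_in = 11.6 × 55.1 = 639.16 mm·m/s
Outflow: F_out = 10.1 × 29.1 = 293.91 mm·m/s
Steady-state rate R = (F_in − F_out)/L = (639.16 − 293.91) / 348000 m = 9.921e-04 mm/s.
R = 9.921e-04 × 3600 = 3.57 mm/hr.

R ≈ 3.57 mm/hr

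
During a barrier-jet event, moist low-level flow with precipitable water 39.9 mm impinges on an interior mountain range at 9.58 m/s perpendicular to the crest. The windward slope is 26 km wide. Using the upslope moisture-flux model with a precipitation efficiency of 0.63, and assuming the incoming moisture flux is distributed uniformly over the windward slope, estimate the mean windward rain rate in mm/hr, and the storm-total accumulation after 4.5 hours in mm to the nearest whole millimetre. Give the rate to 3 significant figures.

Incoming column moisture flux per unit ridge length: F = V × PW = 9.58 × 39.9 = 382.242 mm·m/s.
Spread over the 26 km slope with efficiency ε = 0.63: R = ε·F/W = 0.63 × 382.242 / 26000 m = 9.262e-03 mm/s.
R = 9.262e-03 × 3600 = 33.3 mm/hr.
Over 4.5 h: total = 33.3 × 4.5 = 149.85 ≈ 150 mm.

R ≈ 33.3 mm/hr; total ≈ 150 mm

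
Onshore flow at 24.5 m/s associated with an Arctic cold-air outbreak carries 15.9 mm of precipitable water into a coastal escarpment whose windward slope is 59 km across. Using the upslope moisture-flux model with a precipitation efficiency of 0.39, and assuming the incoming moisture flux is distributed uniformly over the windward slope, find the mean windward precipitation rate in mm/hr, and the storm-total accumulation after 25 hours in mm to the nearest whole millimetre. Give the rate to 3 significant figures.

R ≈ 9.27 mm/hr; total ≈ 232 mm

Incoming column moisture flux per unit ridge length: F = V × PW = 24.5 × 15.9 = 389.55 mm·m/s.
Spread over the 59 km slope with efficiency ε = 0.39: R = ε·F/W = 0.39 × 389.55 / 59000 m = 2.575e-03 mm/s.
R = 2.575e-03 × 3600 = 9.27 mm/hr.
Over 25 h: total = 9.27 × 25 = 231.75 ≈ 232 mm.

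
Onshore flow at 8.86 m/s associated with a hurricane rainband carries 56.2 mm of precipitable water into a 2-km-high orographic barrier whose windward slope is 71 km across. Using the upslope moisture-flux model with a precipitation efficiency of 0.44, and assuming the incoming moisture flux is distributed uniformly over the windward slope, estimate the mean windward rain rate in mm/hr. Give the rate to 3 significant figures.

Incoming column moisture flux per unit ridge length: F = V × PW = 8.86 × 56.2 = 497.932 mm·m/s.
Spread over the 71 km slope with efficiency ε = 0.44: R = ε·F/W = 0.44 × 497.932 / 71000 m = 3.086e-03 mm/s.
R = 3.086e-03 × 3600 = 11.1 mm/hr.

R ≈ 11.1 mm/hr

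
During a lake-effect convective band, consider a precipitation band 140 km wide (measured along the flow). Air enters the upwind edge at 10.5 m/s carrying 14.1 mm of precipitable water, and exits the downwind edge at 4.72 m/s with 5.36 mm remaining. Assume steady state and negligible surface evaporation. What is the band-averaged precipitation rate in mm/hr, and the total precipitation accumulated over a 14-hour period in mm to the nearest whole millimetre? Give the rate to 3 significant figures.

Column moisture flux per unit crosswind length is F = V × PW.
Inflow: F_in = 10.5 × 14.1 = 148.05 mm·m/s
Outflow: F_out = 4.72 × 5.36 = 25.2992 mm·m/s
Steady-state rate R = (F_in − F_out)/L = (148.05 − 25.2992) / 140000 m = 8.768e-04 mm/s.
R = 8.768e-04 × 3600 = 3.16 mm/hr.
Over 14 h: total = 3.16 × 14 = 44.24 ≈ 44 mm.

R ≈ 3.16 mm/hr; total ≈ 44 mm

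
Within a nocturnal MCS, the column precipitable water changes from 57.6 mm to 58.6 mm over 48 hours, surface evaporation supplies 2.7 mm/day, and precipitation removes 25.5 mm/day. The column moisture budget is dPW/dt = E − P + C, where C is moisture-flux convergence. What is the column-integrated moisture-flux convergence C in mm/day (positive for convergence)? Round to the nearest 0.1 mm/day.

dPW/dt = (58.6 − 57.6) mm / (48/24 day) = +0.500 mm/day.
C = dPW/dt − E + P = (+0.500) − 2.7 + 25.5 = 23.3 mm/day.

C ≈ 23.3 mm/day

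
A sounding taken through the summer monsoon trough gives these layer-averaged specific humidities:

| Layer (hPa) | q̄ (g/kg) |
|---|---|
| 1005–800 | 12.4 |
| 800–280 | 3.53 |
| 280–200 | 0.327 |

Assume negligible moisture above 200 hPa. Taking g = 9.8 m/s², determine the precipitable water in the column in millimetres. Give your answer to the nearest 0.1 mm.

PW ≈ 44.9 mm

Precipitable water is the column-integrated vapour mass per unit area: PW = (1/g) Σ q̄ Δp, with q in kg/kg and Δp in Pa (1 kg/m² of water = 1 mm).
Layer 1005–800 hPa: Δp = 205 hPa = 20500 Pa, q̄ = 0.0124 kg/kg → 0.0124 × 20500 / 9.8 = 25.94 mm
Layer 800–280 hPa: Δp = 520 hPa = 52000 Pa, q̄ = 0.00353 kg/kg → 0.00353 × 52000 / 9.8 = 18.73 mm
Layer 280–200 hPa: Δp = 80 hPa = 8000 Pa, q̄ = 0.000327 kg/kg → 0.000327 × 8000 / 9.8 = 0.27 mm
PW = 25.94 + 18.73 + 0.27 = 44.94 ≈ 44.9 mm.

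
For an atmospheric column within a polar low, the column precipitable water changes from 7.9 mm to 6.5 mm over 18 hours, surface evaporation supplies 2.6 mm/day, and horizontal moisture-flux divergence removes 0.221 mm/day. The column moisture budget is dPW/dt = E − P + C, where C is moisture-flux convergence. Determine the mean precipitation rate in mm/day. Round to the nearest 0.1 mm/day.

dPW/dt = (6.5 − 7.9) mm / (18/24 day) = -1.867 mm/day.
P = E + C − dPW/dt = 2.6 + (-0.221) − (-1.867) = 4.2 mm/day.

P ≈ 4.2 mm/day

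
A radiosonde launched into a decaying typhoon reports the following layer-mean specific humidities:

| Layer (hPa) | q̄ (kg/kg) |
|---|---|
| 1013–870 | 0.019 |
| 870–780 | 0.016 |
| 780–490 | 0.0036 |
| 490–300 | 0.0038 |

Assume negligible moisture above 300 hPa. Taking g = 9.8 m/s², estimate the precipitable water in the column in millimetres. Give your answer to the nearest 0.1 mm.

PW ≈ 60.4 mm

Precipitable water is the column-integrated vapour mass per unit area: PW = (1/g) Σ q̄ Δp, with q in kg/kg and Δp in Pa (1 kg/m² of water = 1 mm).
Layer 1013–870 hPa: Δp = 143 hPa = 14300 Pa, q̄ = 0.019 kg/kg → 0.019 × 14300 / 9.8 = 27.72 mm
Layer 870–780 hPa: Δp = 90 hPa = 9000 Pa, q̄ = 0.016 kg/kg → 0.016 × 9000 / 9.8 = 14.69 mm
Layer 780–490 hPa: Δp = 290 hPa = 29000 Pa, q̄ = 0.0036 kg/kg → 0.0036 × 29000 / 9.8 = 10.65 mm
Layer 490–300 hPa: Δp = 190 hPa = 19000 Pa, q̄ = 0.0038 kg/kg → 0.0038 × 19000 / 9.8 = 7.37 mm
PW = 27.72 + 14.69 + 10.65 + 7.37 = 60.43 ≈ 60.4 mm.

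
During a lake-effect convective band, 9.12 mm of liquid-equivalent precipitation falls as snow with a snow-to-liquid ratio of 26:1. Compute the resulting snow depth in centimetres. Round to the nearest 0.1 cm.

snow depth ≈ 23.7 cm

Snow depth = liquid × ratio = 9.12 mm × 26 = 237.12 mm = 23.7 cm.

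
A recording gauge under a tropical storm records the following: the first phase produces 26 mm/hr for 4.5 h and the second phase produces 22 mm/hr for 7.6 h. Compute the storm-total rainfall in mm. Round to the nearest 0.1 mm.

Total = Σ Rᵢ Δtᵢ = 26 × 4.5 + 22 × 7.6
      = 117 + 167.2 = 284.2 mm.

total ≈ 284.2 mm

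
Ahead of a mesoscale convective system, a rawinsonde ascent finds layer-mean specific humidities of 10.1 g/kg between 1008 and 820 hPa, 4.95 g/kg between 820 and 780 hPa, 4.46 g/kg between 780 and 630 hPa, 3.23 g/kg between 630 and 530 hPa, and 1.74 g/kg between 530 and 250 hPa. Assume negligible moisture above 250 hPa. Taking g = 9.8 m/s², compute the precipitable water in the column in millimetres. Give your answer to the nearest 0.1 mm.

Precipitable water is the column-integrated vapour mass per unit area: PW = (1/g) Σ q̄ Δp, with q in kg/kg and Δp in Pa (1 kg/m² of water = 1 mm).
Layer 1008–820 hPa: Δp = 188 hPa = 18800 Pa, q̄ = 0.0101 kg/kg → 0.0101 × 18800 / 9.8 = 19.38 mm
Layer 820–780 hPa: Δp = 40 hPa = 4000 Pa, q̄ = 0.00495 kg/kg → 0.00495 × 4000 / 9.8 = 2.02 mm
Layer 780–630 hPa: Δp = 150 hPa = 15000 Pa, q̄ = 0.00446 kg/kg → 0.00446 × 15000 / 9.8 = 6.83 mm
Layer 630–530 hPa: Δp = 100 hPa = 10000 Pa, q̄ = 0.00323 kg/kg → 0.00323 × 10000 / 9.8 = 3.30 mm
Layer 530–250 hPa: Δp = 280 hPa = 28000 Pa, q̄ = 0.00174 kg/kg → 0.00174 × 28000 / 9.8 = 4.97 mm
PW = 19.38 + 2.02 + 6.83 + 3.30 + 4.97 = 36.50 ≈ 36.5 mm.

PW ≈ 36.5 mm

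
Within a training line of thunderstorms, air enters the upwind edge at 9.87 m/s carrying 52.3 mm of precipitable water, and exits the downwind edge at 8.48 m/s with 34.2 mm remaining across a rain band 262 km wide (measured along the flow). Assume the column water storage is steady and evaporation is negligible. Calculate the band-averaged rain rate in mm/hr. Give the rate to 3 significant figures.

R ≈ 3.11 mm/hr

Column moisture flux per unit crosswind length is F = V × PW.
Inflow: F_in = 9.87 × 52.3 = 516.201 mm·m/s
Outflow: F_out = 8.48 × 34.2 = 290.016 mm·m/s
Steady-state rate R = (F_in − F_out)/L = (516.201 − 290.016) / 262000 m = 8.633e-04 mm/s.
R = 8.633e-04 × 3600 = 3.11 mm/hr.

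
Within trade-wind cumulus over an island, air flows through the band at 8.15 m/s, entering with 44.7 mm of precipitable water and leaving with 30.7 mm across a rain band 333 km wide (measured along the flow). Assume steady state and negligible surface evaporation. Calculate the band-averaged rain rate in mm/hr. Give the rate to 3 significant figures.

R ≈ 1.23 mm/hr

Column moisture flux per unit crosswind length is F = V × PW.
Inflow: F_in = 8.15 × 44.7 = 364.305 mm·m/s
Outflow: F_out = 8.15 × 30.7 = 250.205 mm·m/s
Steady-state rate R = (F_in − F_out)/L = (364.305 − 250.205) / 333000 m = 3.426e-04 mm/s.
R = 3.426e-04 × 3600 = 1.23 mm/hr.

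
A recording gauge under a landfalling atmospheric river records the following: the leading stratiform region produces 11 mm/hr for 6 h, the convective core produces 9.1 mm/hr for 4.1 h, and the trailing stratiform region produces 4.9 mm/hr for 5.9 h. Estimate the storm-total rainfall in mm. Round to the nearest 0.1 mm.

total ≈ 132.2 mm

Total = Σ Rᵢ Δtᵢ = 11 × 6 + 9.1 × 4.1 + 4.9 × 5.9
      = 66 + 37.31 + 28.91 = 132.2 mm.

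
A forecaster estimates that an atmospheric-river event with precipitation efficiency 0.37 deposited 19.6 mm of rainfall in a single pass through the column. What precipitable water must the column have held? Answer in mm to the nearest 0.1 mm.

PW ≈ 53.0 mm

PW = rainfall / ε = 19.6 / 0.37 = 53.0 mm.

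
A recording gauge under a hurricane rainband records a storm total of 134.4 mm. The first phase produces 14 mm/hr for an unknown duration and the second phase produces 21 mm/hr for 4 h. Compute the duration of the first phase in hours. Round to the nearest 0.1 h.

Known phases: 21 × 4 = 84 mm.
Remaining depth = 134.4 − 84 = 50.4 mm.
Duration = 50.4 / 14 = 3.6 h.

duration ≈ 3.6 h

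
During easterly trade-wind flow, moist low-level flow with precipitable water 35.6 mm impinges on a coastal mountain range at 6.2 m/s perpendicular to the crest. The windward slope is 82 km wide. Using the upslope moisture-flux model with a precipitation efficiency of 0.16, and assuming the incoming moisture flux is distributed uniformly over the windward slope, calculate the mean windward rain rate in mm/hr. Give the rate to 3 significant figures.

Incoming column moisture flux per unit ridge length: F = V × PW = 6.2 × 35.6 = 220.72 mm·m/s.
Spread over the 82 km slope with efficiency ε = 0.16: R = ε·F/W = 0.16 × 220.72 / 82000 m = 4.307e-04 mm/s.
R = 4.307e-04 × 3600 = 1.55 mm/hr.

R ≈ 1.55 mm/hr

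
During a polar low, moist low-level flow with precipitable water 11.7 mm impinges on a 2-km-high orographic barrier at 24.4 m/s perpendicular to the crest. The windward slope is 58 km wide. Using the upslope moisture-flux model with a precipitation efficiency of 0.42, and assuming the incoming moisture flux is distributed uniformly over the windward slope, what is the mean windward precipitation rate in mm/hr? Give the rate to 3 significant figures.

R ≈ 7.44 mm/hr

Incoming column moisture flux per unit ridge length: F = V × PW = 24.4 × 11.7 = 285.48 mm·m/s.
Spread over the 58 km slope with efficiency ε = 0.42: R = ε·F/W = 0.42 × 285.48 / 58000 m = 2.067e-03 mm/s.
R = 2.067e-03 × 3600 = 7.44 mm/hr.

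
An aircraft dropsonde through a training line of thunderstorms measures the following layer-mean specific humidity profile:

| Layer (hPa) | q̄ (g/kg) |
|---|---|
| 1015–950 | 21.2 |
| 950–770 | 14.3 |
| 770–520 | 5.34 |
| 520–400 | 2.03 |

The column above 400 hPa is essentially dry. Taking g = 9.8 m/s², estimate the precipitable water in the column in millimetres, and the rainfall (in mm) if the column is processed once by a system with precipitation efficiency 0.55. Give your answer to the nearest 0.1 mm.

PW ≈ 56.4 mm; rainfall ≈ 31.0 mm

Precipitable water is the column-integrated vapour mass per unit area: PW = (1/g) Σ q̄ Δp, with q in kg/kg and Δp in Pa (1 kg/m² of water = 1 mm).
Layer 1015–950 hPa: Δp = 65 hPa = 6500 Pa, q̄ = 0.0212 kg/kg → 0.0212 × 6500 / 9.8 = 14.06 mm
Layer 950–770 hPa: Δp = 180 hPa = 18000 Pa, q̄ = 0.0143 kg/kg → 0.0143 × 18000 / 9.8 = 26.27 mm
Layer 770–520 hPa: Δp = 250 hPa = 25000 Pa, q̄ = 0.00534 kg/kg → 0.00534 × 25000 / 9.8 = 13.62 mm
Layer 520–400 hPa: Δp = 120 hPa = 12000 Pa, q̄ = 0.00203 kg/kg → 0.00203 × 12000 / 9.8 = 2.49 mm
PW = 14.06 + 26.27 + 13.62 + 2.49 = 56.44 ≈ 56.4 mm.
Rainfall = ε × PW = 0.55 × 56.4 = 31.0 mm.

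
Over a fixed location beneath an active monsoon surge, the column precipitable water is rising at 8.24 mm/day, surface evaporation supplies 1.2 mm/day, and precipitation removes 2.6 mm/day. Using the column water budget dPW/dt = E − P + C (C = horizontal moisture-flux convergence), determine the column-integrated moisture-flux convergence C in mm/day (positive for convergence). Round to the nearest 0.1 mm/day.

dPW/dt = +8.24 mm/day.
C = dPW/dt − E + P = (+8.24) − 1.2 + 2.6 = 9.6 mm/day.

C ≈ 9.6 mm/day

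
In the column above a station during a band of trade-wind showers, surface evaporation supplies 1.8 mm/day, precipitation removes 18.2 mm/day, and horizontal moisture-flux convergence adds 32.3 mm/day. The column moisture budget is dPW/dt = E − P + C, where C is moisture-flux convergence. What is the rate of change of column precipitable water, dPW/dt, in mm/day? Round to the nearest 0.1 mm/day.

dPW/dt = E − P + C = 1.8 − 18.2 + (32.3) = 15.9 mm/day.

dPW/dt ≈ 15.9 mm/day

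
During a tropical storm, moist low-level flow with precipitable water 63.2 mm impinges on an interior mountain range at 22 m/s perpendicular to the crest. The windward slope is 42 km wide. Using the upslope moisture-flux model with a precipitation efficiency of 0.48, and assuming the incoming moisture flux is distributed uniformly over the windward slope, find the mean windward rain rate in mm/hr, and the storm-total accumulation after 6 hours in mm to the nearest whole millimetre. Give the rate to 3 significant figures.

R ≈ 57.2 mm/hr; total ≈ 343 mm

Incoming column moisture flux per unit ridge length: F = V × PW = 22 × 63.2 = 1390.4 mm·m/s.
Spread over the 42 km slope with efficiency ε = 0.48: R = ε·F/W = 0.48 × 1390.4 / 42000 m = 1.589e-02 mm/s.
R = 1.589e-02 × 3600 = 57.2 mm/hr.
Over 6 h: total = 57.2 × 6 = 343.2 ≈ 343 mm.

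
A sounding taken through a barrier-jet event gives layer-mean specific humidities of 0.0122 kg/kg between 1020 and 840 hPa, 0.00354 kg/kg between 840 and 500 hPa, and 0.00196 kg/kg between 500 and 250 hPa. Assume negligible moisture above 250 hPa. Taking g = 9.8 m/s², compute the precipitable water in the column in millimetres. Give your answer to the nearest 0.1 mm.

Precipitable water is the column-integrated vapour mass per unit area: PW = (1/g) Σ q̄ Δp, with q in kg/kg and Δp in Pa (1 kg/m² of water = 1 mm).
Layer 1020–840 hPa: Δp = 180 hPa = 18000 Pa, q̄ = 0.0122 kg/kg → 0.0122 × 18000 / 9.8 = 22.41 mm
Layer 840–500 hPa: Δp = 340 hPa = 34000 Pa, q̄ = 0.00354 kg/kg → 0.00354 × 34000 / 9.8 = 12.28 mm
Layer 500–250 hPa: Δp = 250 hPa = 25000 Pa, q̄ = 0.00196 kg/kg → 0.00196 × 25000 / 9.8 = 5.00 mm
PW = 22.41 + 12.28 + 5.00 = 39.69 ≈ 39.7 mm.

PW ≈ 39.7 mm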